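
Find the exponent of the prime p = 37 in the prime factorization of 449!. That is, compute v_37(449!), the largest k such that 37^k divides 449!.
v_37(449!) = 12

Legendre's formula: v_p(n!) = Σ_{k ≥ 1} ⌊n / p^k⌋. For p = 37, n = 449, the terms are:
  ⌊449/37^1⌋ = ⌊449/37⌋ = 12
(the next term ⌊449/37^2⌋ = 0, terminating the sum). Summing: v_37(449!) = 12 = 12.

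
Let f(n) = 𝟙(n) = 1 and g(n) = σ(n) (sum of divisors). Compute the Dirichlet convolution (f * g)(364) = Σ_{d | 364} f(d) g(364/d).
(𝟙 * σ)(364) = 1485

Divisors of 364: [1, 2, 4, 7, 13, 14, 26, 28, 52, 91, 182, 364]. For each d | 364:
  d = 1: 𝟙(1) · σ(364/1) = 1 · 784 = 784
  d = 2: 𝟙(2) · σ(364/2) = 1 · 336 = 336
  d = 4: 𝟙(4) · σ(364/4) = 1 · 112 = 112
  d = 7: 𝟙(7) · σ(364/7) = 1 · 98 = 98
  d = 13: 𝟙(13) · σ(364/13) = 1 · 56 = 56
  d = 14: 𝟙(14) · σ(364/14) = 1 · 42 = 42
  d = 26: 𝟙(26) · σ(364/26) = 1 · 24 = 24
  d = 28: 𝟙(28) · σ(364/28) = 1 · 14 = 14
  d = 52: 𝟙(52) · σ(364/52) = 1 · 8 = 8
  d = 91: 𝟙(91) · σ(364/91) = 1 · 7 = 7
  d = 182: 𝟙(182) · σ(364/182) = 1 · 3 = 3
  d = 364: 𝟙(364) · σ(364/364) = 1 · 1 = 1
Summing: (𝟙 * σ)(364) = 784 + 336 + 112 + 98 + 56 + 42 + 24 + 14 + 8 + 7 + 3 + 1 = 1485.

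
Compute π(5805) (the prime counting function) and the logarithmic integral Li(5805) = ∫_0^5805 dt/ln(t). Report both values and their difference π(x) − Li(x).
π(5805) = 761;  Li(5805) ≈ 777.96;  π(x) − Li(x) ≈ -16.96.

Direct count of primes ≤ 5805 gives π(5805) = 761. Numerical evaluation of the logarithmic integral gives Li(5805) ≈ 777.96. The difference π(x) − Li(x) ≈ -16.96 is typically negative for small/moderate x (Li(x) overestimates), though Littlewood's theorem shows this sign changes infinitely often.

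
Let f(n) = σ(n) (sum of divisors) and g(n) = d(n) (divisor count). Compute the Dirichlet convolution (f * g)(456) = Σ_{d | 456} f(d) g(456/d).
(σ * d)(456) = 5544

Divisors of 456: [1, 2, 3, 4, 6, 8, 12, 19, 24, 38, 57, 76, 114, 152, 228, 456]. For each d | 456:
  d = 1: σ(1) · d(456/1) = 1 · 16 = 16
  d = 2: σ(2) · d(456/2) = 3 · 12 = 36
  d = 3: σ(3) · d(456/3) = 4 · 8 = 32
  d = 4: σ(4) · d(456/4) = 7 · 8 = 56
  d = 6: σ(6) · d(456/6) = 12 · 6 = 72
  d = 8: σ(8) · d(456/8) = 15 · 4 = 60
  d = 12: σ(12) · d(456/12) = 28 · 4 = 112
  d = 19: σ(19) · d(456/19) = 20 · 8 = 160
  d = 24: σ(24) · d(456/24) = 60 · 2 = 120
  d = 38: σ(38) · d(456/38) = 60 · 6 = 360
  d = 57: σ(57) · d(456/57) = 80 · 4 = 320
  d = 76: σ(76) · d(456/76) = 140 · 4 = 560
  d = 114: σ(114) · d(456/114) = 240 · 3 = 720
  d = 152: σ(152) · d(456/152) = 300 · 2 = 600
  d = 228: σ(228) · d(456/228) = 560 · 2 = 1120
  d = 456: σ(456) · d(456/456) = 1200 · 1 = 1200
Summing: (σ * d)(456) = 16 + 36 + 32 + 56 + 72 + 60 + 112 + 160 + 120 + 360 + 320 + 560 + 720 + 600 + 1120 + 1200 = 5544.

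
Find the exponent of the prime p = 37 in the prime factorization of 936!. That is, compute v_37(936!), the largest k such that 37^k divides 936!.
v_37(936!) = 25

Legendre's formula: v_p(n!) = Σ_{k ≥ 1} ⌊n / p^k⌋. For p = 37, n = 936, the terms are:
  ⌊936/37^1⌋ = ⌊936/37⌋ = 25
(the next term ⌊936/37^2⌋ = 0, terminating the sum). Summing: v_37(936!) = 25 = 25.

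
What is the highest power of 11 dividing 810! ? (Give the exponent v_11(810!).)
v_11(810!) = 79

Legendre's formula: v_p(n!) = Σ_{k ≥ 1} ⌊n / p^k⌋. For p = 11, n = 810, the terms are:
  ⌊810/11^1⌋ = ⌊810/11⌋ = 73
  ⌊810/11^2⌋ = ⌊810/121⌋ = 6
(the next term ⌊810/11^3⌋ = 0, terminating the sum). Summing: v_11(810!) = 73 + 6 = 79.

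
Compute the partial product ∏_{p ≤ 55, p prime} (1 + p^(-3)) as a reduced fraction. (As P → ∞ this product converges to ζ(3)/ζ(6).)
∏ = 1193284353855226596885466673602596175872/1009953283877483663098780766542609340885

The primes p ≤ 55 are [2, 3, 5, 7, 11, 13, 17, 19, 23, 29, 31, 37, 41, 43, 47, 53]. For each, (1 + 1/p^3) = (p^3 + 1)/p^3. Multiplying these fractions over p ∈ [2, 3, 5, 7, 11, 13, 17, 19, 23, 29, 31, 37, 41, 43, 47, 53] gives 1193284353855226596885466673602596175872/1009953283877483663098780766542609340885. (In the limit P → ∞ this tends to ζ(3)/ζ(6).)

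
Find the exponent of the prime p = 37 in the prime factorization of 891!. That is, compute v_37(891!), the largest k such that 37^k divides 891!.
v_37(891!) = 24

Legendre's formula: v_p(n!) = Σ_{k ≥ 1} ⌊n / p^k⌋. For p = 37, n = 891, the terms are:
  ⌊891/37^1⌋ = ⌊891/37⌋ = 24
(the next term ⌊891/37^2⌋ = 0, terminating the sum). Summing: v_37(891!) = 24 = 24.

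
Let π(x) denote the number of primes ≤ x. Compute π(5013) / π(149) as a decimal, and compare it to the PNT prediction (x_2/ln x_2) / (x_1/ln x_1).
π(5013)/π(149) = 672/35 ≈ 19.2000;  PNT prediction ≈ 19.7604.

π(149) = 35 and π(5013) = 672, so π(5013)/π(149) ≈ 19.2000. The PNT-predicted ratio is (5013/ln(5013)) / (149/ln(149)) ≈ 19.7604. The two agree to within a few percent, as expected.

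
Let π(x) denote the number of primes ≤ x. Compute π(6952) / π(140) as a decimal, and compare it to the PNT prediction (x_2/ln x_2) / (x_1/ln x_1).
π(6952)/π(140) = 892/34 ≈ 26.2353;  PNT prediction ≈ 27.7375.

π(140) = 34 and π(6952) = 892, so π(6952)/π(140) ≈ 26.2353. The PNT-predicted ratio is (6952/ln(6952)) / (140/ln(140)) ≈ 27.7375. The two agree to within a few percent, as expected.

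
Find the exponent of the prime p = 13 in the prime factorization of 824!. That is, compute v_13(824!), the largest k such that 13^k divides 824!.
v_13(824!) = 67

Legendre's formula: v_p(n!) = Σ_{k ≥ 1} ⌊n / p^k⌋. For p = 13, n = 824, the terms are:
  ⌊824/13^1⌋ = ⌊824/13⌋ = 63
  ⌊824/13^2⌋ = ⌊824/169⌋ = 4
(the next term ⌊824/13^3⌋ = 0, terminating the sum). Summing: v_13(824!) = 63 + 4 = 67.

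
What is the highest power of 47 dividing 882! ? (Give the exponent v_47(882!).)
v_47(882!) = 18

Legendre's formula: v_p(n!) = Σ_{k ≥ 1} ⌊n / p^k⌋. For p = 47, n = 882, the terms are:
  ⌊882/47^1⌋ = ⌊882/47⌋ = 18
(the next term ⌊882/47^2⌋ = 0, terminating the sum). Summing: v_47(882!) = 18 = 18.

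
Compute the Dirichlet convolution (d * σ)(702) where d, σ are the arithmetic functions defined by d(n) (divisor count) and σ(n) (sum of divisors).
(d * σ)(702) = 6560

Divisors of 702: [1, 2, 3, 6, 9, 13, 18, 26, 27, 39, 54, 78, 117, 234, 351, 702]. For each d | 702:
  d = 1: d(1) · σ(702/1) = 1 · 1680 = 1680
  d = 2: d(2) · σ(702/2) = 2 · 560 = 1120
  d = 3: d(3) · σ(702/3) = 2 · 546 = 1092
  d = 6: d(6) · σ(702/6) = 4 · 182 = 728
  d = 9: d(9) · σ(702/9) = 3 · 168 = 504
  d = 13: d(13) · σ(702/13) = 2 · 120 = 240
  d = 18: d(18) · σ(702/18) = 6 · 56 = 336
  d = 26: d(26) · σ(702/26) = 4 · 40 = 160
  d = 27: d(27) · σ(702/27) = 4 · 42 = 168
  d = 39: d(39) · σ(702/39) = 4 · 39 = 156
  d = 54: d(54) · σ(702/54) = 8 · 14 = 112
  d = 78: d(78) · σ(702/78) = 8 · 13 = 104
  d = 117: d(117) · σ(702/117) = 6 · 12 = 72
  d = 234: d(234) · σ(702/234) = 12 · 4 = 48
  d = 351: d(351) · σ(702/351) = 8 · 3 = 24
  d = 702: d(702) · σ(702/702) = 16 · 1 = 16
Summing: (d * σ)(702) = 1680 + 1120 + 1092 + 728 + 504 + 240 + 336 + 160 + 168 + 156 + 112 + 104 + 72 + 48 + 24 + 16 = 6560.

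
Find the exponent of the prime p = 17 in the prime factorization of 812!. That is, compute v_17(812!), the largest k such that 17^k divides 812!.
v_17(812!) = 49

Legendre's formula: v_p(n!) = Σ_{k ≥ 1} ⌊n / p^k⌋. For p = 17, n = 812, the terms are:
  ⌊812/17^1⌋ = ⌊812/17⌋ = 47
  ⌊812/17^2⌋ = ⌊812/289⌋ = 2
(the next term ⌊812/17^3⌋ = 0, terminating the sum). Summing: v_17(812!) = 47 + 2 = 49.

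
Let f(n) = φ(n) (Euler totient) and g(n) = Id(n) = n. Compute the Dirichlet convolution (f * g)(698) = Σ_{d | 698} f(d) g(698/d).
(φ * Id)(698) = 2091

Divisors of 698: [1, 2, 349, 698]. For each d | 698:
  d = 1: φ(1) · Id(698/1) = 1 · 698 = 698
  d = 2: φ(2) · Id(698/2) = 1 · 349 = 349
  d = 349: φ(349) · Id(698/349) = 348 · 2 = 696
  d = 698: φ(698) · Id(698/698) = 348 · 1 = 348
Summing: (φ * Id)(698) = 698 + 349 + 696 + 348 = 2091.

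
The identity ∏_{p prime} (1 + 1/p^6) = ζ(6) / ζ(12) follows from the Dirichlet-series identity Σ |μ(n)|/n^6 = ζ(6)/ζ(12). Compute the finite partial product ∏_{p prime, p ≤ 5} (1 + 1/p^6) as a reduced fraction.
∏ = 7414537/7290000

The primes p ≤ 5 are [2, 3, 5]. For each, (1 + 1/p^6) = (p^6 + 1)/p^6. Multiplying these fractions over p ∈ [2, 3, 5] gives 7414537/7290000. (In the limit P → ∞ this tends to ζ(6)/ζ(12).)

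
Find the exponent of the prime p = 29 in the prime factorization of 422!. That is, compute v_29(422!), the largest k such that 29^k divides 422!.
v_29(422!) = 14

Legendre's formula: v_p(n!) = Σ_{k ≥ 1} ⌊n / p^k⌋. For p = 29, n = 422, the terms are:
  ⌊422/29^1⌋ = ⌊422/29⌋ = 14
(the next term ⌊422/29^2⌋ = 0, terminating the sum). Summing: v_29(422!) = 14 = 14.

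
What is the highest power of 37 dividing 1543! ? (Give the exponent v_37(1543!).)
v_37(1543!) = 42

Legendre's formula: v_p(n!) = Σ_{k ≥ 1} ⌊n / p^k⌋. For p = 37, n = 1543, the terms are:
  ⌊1543/37^1⌋ = ⌊1543/37⌋ = 41
  ⌊1543/37^2⌋ = ⌊1543/1369⌋ = 1
(the next term ⌊1543/37^3⌋ = 0, terminating the sum). Summing: v_37(1543!) = 41 + 1 = 42.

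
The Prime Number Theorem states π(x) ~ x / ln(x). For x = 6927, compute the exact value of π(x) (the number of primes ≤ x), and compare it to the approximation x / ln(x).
π(6927) = 890;  x/ln(x) ≈ 783.32;  relative error ≈ 11.99%.

Directly count primes up to 6927: π(6927) = 890. The PNT approximation gives 6927/ln(6927) ≈ 6927/8.84318 ≈ 783.32. Relative error (π(x) − x/ln(x)) / π(x) ≈ 11.99%; the approximation is known to undercount slightly (Li(x) is a better estimate).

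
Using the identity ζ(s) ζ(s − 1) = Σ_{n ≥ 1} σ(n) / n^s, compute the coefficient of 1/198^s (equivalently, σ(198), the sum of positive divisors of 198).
σ(198) = 468

In the product (Σ m^0/m^s)(Σ k / k^s) = Σ (Σ_{d | n} d) / n^s, the coefficient of 1/n^s is σ(n) = Σ_{d | n} d. For n = 198, divisors are [1, 2, 3, 6, 9, 11, 18, 22, 33, 66, 99, 198]; summing: σ(198) = 468.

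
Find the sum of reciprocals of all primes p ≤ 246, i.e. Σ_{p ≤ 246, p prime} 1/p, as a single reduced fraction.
Σ 1/p = 506873196134241441348690763593294873492730445394823722837469097176314709804649267964680634478659521/256041159035492609053110100510385311995538591998443060216114576417920917800321526504084465112487730

π(246) = 53, so the primes ≤ 246 are [2, 3, 5, 7, 11, 13, 17, 19, 23, 29, 31, 37, 41, 43, 47, 53, 59, 61, 67, 71, 73, 79, 83, 89, 97, 101, 103, 107, 109, 113, 127, 131, 137, 139, 149, 151, 157, 163, 167, 173, 179, 181, 191, 193, 197, 199, 211, 223, 227, 229, 233, 239, 241]. Summing 1/p over these primes: 506873196134241441348690763593294873492730445394823722837469097176314709804649267964680634478659521/256041159035492609053110100510385311995538591998443060216114576417920917800321526504084465112487730 ≈ 1.9797. Mertens estimate ln ln(246) + 0.2615 ≈ 1.9672.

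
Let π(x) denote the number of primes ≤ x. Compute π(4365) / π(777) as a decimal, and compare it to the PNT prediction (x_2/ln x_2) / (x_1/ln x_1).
π(4365)/π(777) = 596/137 ≈ 4.3504;  PNT prediction ≈ 4.4609.

π(777) = 137 and π(4365) = 596, so π(4365)/π(777) ≈ 4.3504. The PNT-predicted ratio is (4365/ln(4365)) / (777/ln(777)) ≈ 4.4609. The two agree to within a few percent, as expected.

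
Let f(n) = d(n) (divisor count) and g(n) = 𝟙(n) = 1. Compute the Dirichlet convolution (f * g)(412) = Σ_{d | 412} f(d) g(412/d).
(d * 𝟙)(412) = 18

Divisors of 412: [1, 2, 4, 103, 206, 412]. For each d | 412:
  d = 1: d(1) · 𝟙(412/1) = 1 · 1 = 1
  d = 2: d(2) · 𝟙(412/2) = 2 · 1 = 2
  d = 4: d(4) · 𝟙(412/4) = 3 · 1 = 3
  d = 103: d(103) · 𝟙(412/103) = 2 · 1 = 2
  d = 206: d(206) · 𝟙(412/206) = 4 · 1 = 4
  d = 412: d(412) · 𝟙(412/412) = 6 · 1 = 6
Summing: (d * 𝟙)(412) = 1 + 2 + 3 + 2 + 4 + 6 = 18.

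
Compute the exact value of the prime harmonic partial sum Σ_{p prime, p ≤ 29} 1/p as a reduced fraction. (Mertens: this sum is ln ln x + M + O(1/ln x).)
Σ 1/p = 9920878441/6469693230

π(29) = 10, so the primes ≤ 29 are [2, 3, 5, 7, 11, 13, 17, 19, 23, 29]. Summing 1/p over these primes: 9920878441/6469693230 ≈ 1.5334. Mertens estimate ln ln(29) + 0.2615 ≈ 1.4756.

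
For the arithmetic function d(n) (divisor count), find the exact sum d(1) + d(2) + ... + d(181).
Σ_{n ≤ 181} d(n) = 973

Compute d(n) for each 1 ≤ n ≤ 181: d(1) = 1, d(2) = 2, d(3) = 2, d(4) = 3, d(5) = 2, d(6) = 4, d(7) = 2, d(8) = 4, d(9) = 3, d(10) = 4, d(11) = 2, d(12) = 6, d(13) = 2, d(14) = 4, d(15) = 4, d(16) = 5, d(17) = 2, d(18) = 6, d(19) = 2, d(20) = 6, d(21) = 4, d(22) = 4, d(23) = 2, d(24) = 8, d(25) = 3, d(26) = 4, d(27) = 4, d(28) = 6, d(29) = 2, d(30) = 8, d(31) = 2, d(32) = 6, d(33) = 4, d(34) = 4, d(35) = 4, d(36) = 9, d(37) = 2, d(38) = 4, d(39) = 4, d(40) = 8, d(41) = 2, d(42) = 8, d(43) = 2, d(44) = 6, d(45) = 6, d(46) = 4, d(47) = 2, d(48) = 10, d(49) = 3, d(50) = 6, d(51) = 4, d(52) = 6, d(53) = 2, d(54) = 8, d(55) = 4, d(56) = 8, d(57) = 4, d(58) = 4, d(59) = 2, d(60) = 12, d(61) = 2, d(62) = 4, d(63) = 6, d(64) = 7, d(65) = 4, d(66) = 8, d(67) = 2, d(68) = 6, d(69) = 4, d(70) = 8, d(71) = 2, d(72) = 12, d(73) = 2, d(74) = 4, d(75) = 6, d(76) = 6, d(77) = 4, d(78) = 8, d(79) = 2, d(80) = 10, d(81) = 5, d(82) = 4, d(83) = 2, d(84) = 12, d(85) = 4, d(86) = 4, d(87) = 4, d(88) = 8, d(89) = 2, d(90) = 12, d(91) = 4, d(92) = 6, d(93) = 4, d(94) = 4, d(95) = 4, d(96) = 12, d(97) = 2, d(98) = 6, d(99) = 6, d(100) = 9, d(101) = 2, d(102) = 8, d(103) = 2, d(104) = 8, d(105) = 8, d(106) = 4, d(107) = 2, d(108) = 12, d(109) = 2, d(110) = 8, d(111) = 4, d(112) = 10, d(113) = 2, d(114) = 8, d(115) = 4, d(116) = 6, d(117) = 6, d(118) = 4, d(119) = 4, d(120) = 16, d(121) = 3, d(122) = 4, d(123) = 4, d(124) = 6, d(125) = 4, d(126) = 12, d(127) = 2, d(128) = 8, d(129) = 4, d(130) = 8, d(131) = 2, d(132) = 12, d(133) = 4, d(134) = 4, d(135) = 8, d(136) = 8, d(137) = 2, d(138) = 8, d(139) = 2, d(140) = 12, d(141) = 4, d(142) = 4, d(143) = 4, d(144) = 15, d(145) = 4, d(146) = 4, d(147) = 6, d(148) = 6, d(149) = 2, d(150) = 12, d(151) = 2, d(152) = 8, d(153) = 6, d(154) = 8, d(155) = 4, d(156) = 12, d(157) = 2, d(158) = 4, d(159) = 4, d(160) = 12, d(161) = 4, d(162) = 10, d(163) = 2, d(164) = 6, d(165) = 8, d(166) = 4, d(167) = 2, d(168) = 16, d(169) = 3, d(170) = 8, d(171) = 6, d(172) = 6, d(173) = 2, d(174) = 8, d(175) = 6, d(176) = 10, d(177) = 4, d(178) = 4, d(179) = 2, d(180) = 18, d(181) = 2. Summing all 181 values: 973. (Dirichlet's divisor formula: Σ_{n ≤ x} d(n) = x ln(x) + (2γ − 1) x + O(√x). For x = 181, the asymptotic estimate is ≈ 968.88.)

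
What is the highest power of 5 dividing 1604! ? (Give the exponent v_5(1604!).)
v_5(1604!) = 398

Legendre's formula: v_p(n!) = Σ_{k ≥ 1} ⌊n / p^k⌋. For p = 5, n = 1604, the terms are:
  ⌊1604/5^1⌋ = ⌊1604/5⌋ = 320
  ⌊1604/5^2⌋ = ⌊1604/25⌋ = 64
  ⌊1604/5^3⌋ = ⌊1604/125⌋ = 12
  ⌊1604/5^4⌋ = ⌊1604/625⌋ = 2
(the next term ⌊1604/5^5⌋ = 0, terminating the sum). Summing: v_5(1604!) = 320 + 64 + 12 + 2 = 398.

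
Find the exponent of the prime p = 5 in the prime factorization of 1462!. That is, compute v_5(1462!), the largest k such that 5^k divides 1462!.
v_5(1462!) = 363

Legendre's formula: v_p(n!) = Σ_{k ≥ 1} ⌊n / p^k⌋. For p = 5, n = 1462, the terms are:
  ⌊1462/5^1⌋ = ⌊1462/5⌋ = 292
  ⌊1462/5^2⌋ = ⌊1462/25⌋ = 58
  ⌊1462/5^3⌋ = ⌊1462/125⌋ = 11
  ⌊1462/5^4⌋ = ⌊1462/625⌋ = 2
(the next term ⌊1462/5^5⌋ = 0, terminating the sum). Summing: v_5(1462!) = 292 + 58 + 11 + 2 = 363.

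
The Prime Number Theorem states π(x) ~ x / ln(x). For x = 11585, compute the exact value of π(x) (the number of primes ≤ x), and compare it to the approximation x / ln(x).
π(11585) = 1393;  x/ln(x) ≈ 1238.05;  relative error ≈ 11.12%.

Directly count primes up to 11585: π(11585) = 1393. The PNT approximation gives 11585/ln(11585) ≈ 11585/9.35747 ≈ 1238.05. Relative error (π(x) − x/ln(x)) / π(x) ≈ 11.12%; the approximation is known to undercount slightly (Li(x) is a better estimate).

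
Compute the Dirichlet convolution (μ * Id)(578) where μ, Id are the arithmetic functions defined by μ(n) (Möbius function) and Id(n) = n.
(μ * Id)(578) = 272

Divisors of 578: [1, 2, 17, 34, 289, 578]. For each d | 578:
  d = 1: μ(1) · Id(578/1) = 1 · 578 = 578
  d = 2: μ(2) · Id(578/2) = -1 · 289 = -289
  d = 17: μ(17) · Id(578/17) = -1 · 34 = -34
  d = 34: μ(34) · Id(578/34) = 1 · 17 = 17
  d = 289: μ(289) · Id(578/289) = 0 · 2 = 0
  d = 578: μ(578) · Id(578/578) = 0 · 1 = 0
Summing: (μ * Id)(578) = 578 + -289 + -34 + 17 + 0 + 0 = 272.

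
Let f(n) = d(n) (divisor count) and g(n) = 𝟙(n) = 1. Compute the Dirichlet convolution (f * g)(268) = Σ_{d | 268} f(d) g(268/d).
(d * 𝟙)(268) = 18

Divisors of 268: [1, 2, 4, 67, 134, 268]. For each d | 268:
  d = 1: d(1) · 𝟙(268/1) = 1 · 1 = 1
  d = 2: d(2) · 𝟙(268/2) = 2 · 1 = 2
  d = 4: d(4) · 𝟙(268/4) = 3 · 1 = 3
  d = 67: d(67) · 𝟙(268/67) = 2 · 1 = 2
  d = 134: d(134) · 𝟙(268/134) = 4 · 1 = 4
  d = 268: d(268) · 𝟙(268/268) = 6 · 1 = 6
Summing: (d * 𝟙)(268) = 1 + 2 + 3 + 2 + 4 + 6 = 18.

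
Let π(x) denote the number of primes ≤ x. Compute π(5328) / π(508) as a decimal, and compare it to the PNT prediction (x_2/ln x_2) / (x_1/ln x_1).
π(5328)/π(508) = 705/96 ≈ 7.3438;  PNT prediction ≈ 7.6155.

π(508) = 96 and π(5328) = 705, so π(5328)/π(508) ≈ 7.3438. The PNT-predicted ratio is (5328/ln(5328)) / (508/ln(508)) ≈ 7.6155. The two agree to within a few percent, as expected.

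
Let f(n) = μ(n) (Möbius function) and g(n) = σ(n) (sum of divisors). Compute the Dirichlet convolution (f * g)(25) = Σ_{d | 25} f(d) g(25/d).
(μ * σ)(25) = 25

Divisors of 25: [1, 5, 25]. For each d | 25:
  d = 1: μ(1) · σ(25/1) = 1 · 31 = 31
  d = 5: μ(5) · σ(25/5) = -1 · 6 = -6
  d = 25: μ(25) · σ(25/25) = 0 · 1 = 0
Summing: (μ * σ)(25) = 31 + -6 + 0 = 25.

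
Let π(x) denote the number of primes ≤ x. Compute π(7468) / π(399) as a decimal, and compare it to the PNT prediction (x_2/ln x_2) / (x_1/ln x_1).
π(7468)/π(399) = 945/78 ≈ 12.1154;  PNT prediction ≈ 12.5689.

π(399) = 78 and π(7468) = 945, so π(7468)/π(399) ≈ 12.1154. The PNT-predicted ratio is (7468/ln(7468)) / (399/ln(399)) ≈ 12.5689. The two agree to within a few percent, as expected.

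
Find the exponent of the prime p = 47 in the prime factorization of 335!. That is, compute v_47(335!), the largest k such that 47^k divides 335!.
v_47(335!) = 7

Legendre's formula: v_p(n!) = Σ_{k ≥ 1} ⌊n / p^k⌋. For p = 47, n = 335, the terms are:
  ⌊335/47^1⌋ = ⌊335/47⌋ = 7
(the next term ⌊335/47^2⌋ = 0, terminating the sum). Summing: v_47(335!) = 7 = 7.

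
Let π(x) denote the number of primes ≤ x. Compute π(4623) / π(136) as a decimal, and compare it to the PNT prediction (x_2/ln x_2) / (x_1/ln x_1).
π(4623)/π(136) = 624/32 ≈ 19.5000;  PNT prediction ≈ 19.7889.

π(136) = 32 and π(4623) = 624, so π(4623)/π(136) ≈ 19.5000. The PNT-predicted ratio is (4623/ln(4623)) / (136/ln(136)) ≈ 19.7889. The two agree to within a few percent, as expected.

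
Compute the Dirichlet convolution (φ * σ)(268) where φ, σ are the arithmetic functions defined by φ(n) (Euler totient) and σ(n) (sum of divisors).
(φ * σ)(268) = 1608

Divisors of 268: [1, 2, 4, 67, 134, 268]. For each d | 268:
  d = 1: φ(1) · σ(268/1) = 1 · 476 = 476
  d = 2: φ(2) · σ(268/2) = 1 · 204 = 204
  d = 4: φ(4) · σ(268/4) = 2 · 68 = 136
  d = 67: φ(67) · σ(268/67) = 66 · 7 = 462
  d = 134: φ(134) · σ(268/134) = 66 · 3 = 198
  d = 268: φ(268) · σ(268/268) = 132 · 1 = 132
Summing: (φ * σ)(268) = 476 + 204 + 136 + 462 + 198 + 132 = 1608.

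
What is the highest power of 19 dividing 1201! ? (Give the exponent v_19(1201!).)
v_19(1201!) = 66

Legendre's formula: v_p(n!) = Σ_{k ≥ 1} ⌊n / p^k⌋. For p = 19, n = 1201, the terms are:
  ⌊1201/19^1⌋ = ⌊1201/19⌋ = 63
  ⌊1201/19^2⌋ = ⌊1201/361⌋ = 3
(the next term ⌊1201/19^3⌋ = 0, terminating the sum). Summing: v_19(1201!) = 63 + 3 = 66.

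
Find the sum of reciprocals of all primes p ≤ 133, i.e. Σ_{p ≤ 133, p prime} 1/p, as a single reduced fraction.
Σ 1/p = 980956909242278731029785409368357903506317057050081/525896479052627740771371797072411912900610967452630

π(133) = 32, so the primes ≤ 133 are [2, 3, 5, 7, 11, 13, 17, 19, 23, 29, 31, 37, 41, 43, 47, 53, 59, 61, 67, 71, 73, 79, 83, 89, 97, 101, 103, 107, 109, 113, 127, 131]. Summing 1/p over these primes: 980956909242278731029785409368357903506317057050081/525896479052627740771371797072411912900610967452630 ≈ 1.8653. Mertens estimate ln ln(133) + 0.2615 ≈ 1.8488.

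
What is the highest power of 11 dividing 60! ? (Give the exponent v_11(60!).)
v_11(60!) = 5

Legendre's formula: v_p(n!) = Σ_{k ≥ 1} ⌊n / p^k⌋. For p = 11, n = 60, the terms are:
  ⌊60/11^1⌋ = ⌊60/11⌋ = 5
(the next term ⌊60/11^2⌋ = 0, terminating the sum). Summing: v_11(60!) = 5 = 5.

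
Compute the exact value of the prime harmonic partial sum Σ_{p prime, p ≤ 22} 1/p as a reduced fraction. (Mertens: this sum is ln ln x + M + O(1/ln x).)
Σ 1/p = 14117683/9699690

π(22) = 8, so the primes ≤ 22 are [2, 3, 5, 7, 11, 13, 17, 19]. Summing 1/p over these primes: 14117683/9699690 ≈ 1.4555. Mertens estimate ln ln(22) + 0.2615 ≈ 1.3900.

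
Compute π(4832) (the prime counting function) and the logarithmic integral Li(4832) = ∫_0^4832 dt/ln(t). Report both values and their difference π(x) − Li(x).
π(4832) = 650;  Li(4832) ≈ 664.52;  π(x) − Li(x) ≈ -14.52.

Direct count of primes ≤ 4832 gives π(4832) = 650. Numerical evaluation of the logarithmic integral gives Li(4832) ≈ 664.52. The difference π(x) − Li(x) ≈ -14.52 is typically negative for small/moderate x (Li(x) overestimates), though Littlewood's theorem shows this sign changes infinitely often.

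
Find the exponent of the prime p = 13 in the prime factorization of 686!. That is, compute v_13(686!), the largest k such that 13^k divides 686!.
v_13(686!) = 56

Legendre's formula: v_p(n!) = Σ_{k ≥ 1} ⌊n / p^k⌋. For p = 13, n = 686, the terms are:
  ⌊686/13^1⌋ = ⌊686/13⌋ = 52
  ⌊686/13^2⌋ = ⌊686/169⌋ = 4
(the next term ⌊686/13^3⌋ = 0, terminating the sum). Summing: v_13(686!) = 52 + 4 = 56.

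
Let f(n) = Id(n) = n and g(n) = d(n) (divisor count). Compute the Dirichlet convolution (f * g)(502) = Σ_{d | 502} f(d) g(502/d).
(Id * d)(502) = 1012

Divisors of 502: [1, 2, 251, 502]. For each d | 502:
  d = 1: Id(1) · d(502/1) = 1 · 4 = 4
  d = 2: Id(2) · d(502/2) = 2 · 2 = 4
  d = 251: Id(251) · d(502/251) = 251 · 2 = 502
  d = 502: Id(502) · d(502/502) = 502 · 1 = 502
Summing: (Id * d)(502) = 4 + 4 + 502 + 502 = 1012.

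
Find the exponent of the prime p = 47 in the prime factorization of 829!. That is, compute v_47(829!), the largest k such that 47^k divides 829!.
v_47(829!) = 17

Legendre's formula: v_p(n!) = Σ_{k ≥ 1} ⌊n / p^k⌋. For p = 47, n = 829, the terms are:
  ⌊829/47^1⌋ = ⌊829/47⌋ = 17
(the next term ⌊829/47^2⌋ = 0, terminating the sum). Summing: v_47(829!) = 17 = 17.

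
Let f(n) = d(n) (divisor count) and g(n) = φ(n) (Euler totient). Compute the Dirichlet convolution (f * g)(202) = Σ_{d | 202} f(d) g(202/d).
(d * φ)(202) = 306

Divisors of 202: [1, 2, 101, 202]. For each d | 202:
  d = 1: d(1) · φ(202/1) = 1 · 100 = 100
  d = 2: d(2) · φ(202/2) = 2 · 100 = 200
  d = 101: d(101) · φ(202/101) = 2 · 1 = 2
  d = 202: d(202) · φ(202/202) = 4 · 1 = 4
Summing: (d * φ)(202) = 100 + 200 + 2 + 4 = 306.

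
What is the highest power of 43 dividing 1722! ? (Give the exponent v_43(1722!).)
v_43(1722!) = 40

Legendre's formula: v_p(n!) = Σ_{k ≥ 1} ⌊n / p^k⌋. For p = 43, n = 1722, the terms are:
  ⌊1722/43^1⌋ = ⌊1722/43⌋ = 40
(the next term ⌊1722/43^2⌋ = 0, terminating the sum). Summing: v_43(1722!) = 40 = 40.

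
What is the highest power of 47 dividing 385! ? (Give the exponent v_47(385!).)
v_47(385!) = 8

Legendre's formula: v_p(n!) = Σ_{k ≥ 1} ⌊n / p^k⌋. For p = 47, n = 385, the terms are:
  ⌊385/47^1⌋ = ⌊385/47⌋ = 8
(the next term ⌊385/47^2⌋ = 0, terminating the sum). Summing: v_47(385!) = 8 = 8.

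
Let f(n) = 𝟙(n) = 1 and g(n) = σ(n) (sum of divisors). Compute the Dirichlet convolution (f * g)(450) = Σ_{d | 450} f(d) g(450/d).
(𝟙 * σ)(450) = 2736

Divisors of 450: [1, 2, 3, 5, 6, 9, 10, 15, 18, 25, 30, 45, 50, 75, 90, 150, 225, 450]. For each d | 450:
  d = 1: 𝟙(1) · σ(450/1) = 1 · 1209 = 1209
  d = 2: 𝟙(2) · σ(450/2) = 1 · 403 = 403
  d = 3: 𝟙(3) · σ(450/3) = 1 · 372 = 372
  d = 5: 𝟙(5) · σ(450/5) = 1 · 234 = 234
  d = 6: 𝟙(6) · σ(450/6) = 1 · 124 = 124
  d = 9: 𝟙(9) · σ(450/9) = 1 · 93 = 93
  d = 10: 𝟙(10) · σ(450/10) = 1 · 78 = 78
  d = 15: 𝟙(15) · σ(450/15) = 1 · 72 = 72
  d = 18: 𝟙(18) · σ(450/18) = 1 · 31 = 31
  d = 25: 𝟙(25) · σ(450/25) = 1 · 39 = 39
  d = 30: 𝟙(30) · σ(450/30) = 1 · 24 = 24
  d = 45: 𝟙(45) · σ(450/45) = 1 · 18 = 18
  d = 50: 𝟙(50) · σ(450/50) = 1 · 13 = 13
  d = 75: 𝟙(75) · σ(450/75) = 1 · 12 = 12
  d = 90: 𝟙(90) · σ(450/90) = 1 · 6 = 6
  d = 150: 𝟙(150) · σ(450/150) = 1 · 4 = 4
  d = 225: 𝟙(225) · σ(450/225) = 1 · 3 = 3
  d = 450: 𝟙(450) · σ(450/450) = 1 · 1 = 1
Summing: (𝟙 * σ)(450) = 1209 + 403 + 372 + 234 + 124 + 93 + 78 + 72 + 31 + 39 + 24 + 18 + 13 + 12 + 6 + 4 + 3 + 1 = 2736.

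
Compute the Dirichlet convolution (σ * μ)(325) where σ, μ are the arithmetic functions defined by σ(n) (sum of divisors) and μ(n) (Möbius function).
(σ * μ)(325) = 325

Divisors of 325: [1, 5, 13, 25, 65, 325]. For each d | 325:
  d = 1: σ(1) · μ(325/1) = 1 · 0 = 0
  d = 5: σ(5) · μ(325/5) = 6 · 1 = 6
  d = 13: σ(13) · μ(325/13) = 14 · 0 = 0
  d = 25: σ(25) · μ(325/25) = 31 · -1 = -31
  d = 65: σ(65) · μ(325/65) = 84 · -1 = -84
  d = 325: σ(325) · μ(325/325) = 434 · 1 = 434
Summing: (σ * μ)(325) = 0 + 6 + 0 + -31 + -84 + 434 = 325.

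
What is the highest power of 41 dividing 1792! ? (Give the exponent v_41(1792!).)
v_41(1792!) = 44

Legendre's formula: v_p(n!) = Σ_{k ≥ 1} ⌊n / p^k⌋. For p = 41, n = 1792, the terms are:
  ⌊1792/41^1⌋ = ⌊1792/41⌋ = 43
  ⌊1792/41^2⌋ = ⌊1792/1681⌋ = 1
(the next term ⌊1792/41^3⌋ = 0, terminating the sum). Summing: v_41(1792!) = 43 + 1 = 44.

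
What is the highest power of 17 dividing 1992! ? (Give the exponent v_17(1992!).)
v_17(1992!) = 123

Legendre's formula: v_p(n!) = Σ_{k ≥ 1} ⌊n / p^k⌋. For p = 17, n = 1992, the terms are:
  ⌊1992/17^1⌋ = ⌊1992/17⌋ = 117
  ⌊1992/17^2⌋ = ⌊1992/289⌋ = 6
(the next term ⌊1992/17^3⌋ = 0, terminating the sum). Summing: v_17(1992!) = 117 + 6 = 123.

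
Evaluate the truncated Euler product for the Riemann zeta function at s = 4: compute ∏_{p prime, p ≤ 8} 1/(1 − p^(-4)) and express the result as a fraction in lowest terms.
∏ = 7203/6656

The primes p ≤ 8 are [2, 3, 5, 7]. For each prime, (1 − 1/p^4)^(-1) = p^4 / (p^4 − 1). The product is (1 − 1/2^4)^(-1), (1 − 1/3^4)^(-1), (1 − 1/5^4)^(-1), (1 − 1/7^4)^(-1) = ∏ p^4 / (p^4 − 1) = 7203/6656.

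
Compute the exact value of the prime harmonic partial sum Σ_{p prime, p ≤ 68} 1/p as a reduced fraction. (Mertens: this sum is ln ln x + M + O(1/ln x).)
Σ 1/p = 13585328068403621603022853/7858321551080267055879090

π(68) = 19, so the primes ≤ 68 are [2, 3, 5, 7, 11, 13, 17, 19, 23, 29, 31, 37, 41, 43, 47, 53, 59, 61, 67]. Summing 1/p over these primes: 13585328068403621603022853/7858321551080267055879090 ≈ 1.7288. Mertens estimate ln ln(68) + 0.2615 ≈ 1.7012.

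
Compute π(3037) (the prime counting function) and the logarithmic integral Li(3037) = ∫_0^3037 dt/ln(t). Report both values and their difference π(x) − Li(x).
π(3037) = 435;  Li(3037) ≈ 447.38;  π(x) − Li(x) ≈ -12.38.

Direct count of primes ≤ 3037 gives π(3037) = 435. Numerical evaluation of the logarithmic integral gives Li(3037) ≈ 447.38. The difference π(x) − Li(x) ≈ -12.38 is typically negative for small/moderate x (Li(x) overestimates), though Littlewood's theorem shows this sign changes infinitely often.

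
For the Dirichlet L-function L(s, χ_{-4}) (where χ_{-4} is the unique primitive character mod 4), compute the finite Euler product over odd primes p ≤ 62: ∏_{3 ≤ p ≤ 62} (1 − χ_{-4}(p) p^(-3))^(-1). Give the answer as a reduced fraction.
∏ = 126115667482028600084463789626710364805572778792731/130156894276470431285217911893722225289762827141120

The odd primes p ≤ 62 are [3, 5, 7, 11, 13, 17, 19, 23, 29, 31, 37, 41, 43, 47, 53, 59, 61]. For each, χ(p) = 1 if p ≡ 1 mod 4, χ(p) = −1 if p ≡ 3 mod 4. Taking (1 − χ(p)/p^3)^(-1) = p^3/(p^3 − χ(p)): (1 − (-1)/3^3)^(-1) · (1 − (1)/5^3)^(-1) · (1 − (-1)/7^3)^(-1) · (1 − (-1)/11^3)^(-1) · (1 − (1)/13^3)^(-1) · (1 − (1)/17^3)^(-1) · (1 − (-1)/19^3)^(-1) · (1 − (-1)/23^3)^(-1) · (1 − (1)/29^3)^(-1) · (1 − (-1)/31^3)^(-1) · (1 − (1)/37^3)^(-1) · (1 − (1)/41^3)^(-1) · (1 − (-1)/43^3)^(-1) · (1 − (-1)/47^3)^(-1) · (1 − (1)/53^3)^(-1) · (1 − (-1)/59^3)^(-1) · (1 − (1)/61^3)^(-1) = 126115667482028600084463789626710364805572778792731/130156894276470431285217911893722225289762827141120.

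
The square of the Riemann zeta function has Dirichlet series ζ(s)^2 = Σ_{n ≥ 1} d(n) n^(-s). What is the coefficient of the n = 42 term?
d(42) = 8

ζ(s)^2 = (Σ 1/m^s)(Σ 1/k^s). The coefficient of 1/n^s in the product is the number of ordered pairs (m, k) with mk = n, which equals d(n). For n = 42, divisors are [1, 2, 3, 6, 7, 14, 21, 42], so d(42) = 8.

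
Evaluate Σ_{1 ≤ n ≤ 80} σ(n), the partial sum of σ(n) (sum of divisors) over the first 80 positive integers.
Σ_{n ≤ 80} σ(n) = 5314

Compute σ(n) for each 1 ≤ n ≤ 80: σ(1) = 1, σ(2) = 3, σ(3) = 4, σ(4) = 7, σ(5) = 6, σ(6) = 12, σ(7) = 8, σ(8) = 15, σ(9) = 13, σ(10) = 18, σ(11) = 12, σ(12) = 28, σ(13) = 14, σ(14) = 24, σ(15) = 24, σ(16) = 31, σ(17) = 18, σ(18) = 39, σ(19) = 20, σ(20) = 42, σ(21) = 32, σ(22) = 36, σ(23) = 24, σ(24) = 60, σ(25) = 31, σ(26) = 42, σ(27) = 40, σ(28) = 56, σ(29) = 30, σ(30) = 72, σ(31) = 32, σ(32) = 63, σ(33) = 48, σ(34) = 54, σ(35) = 48, σ(36) = 91, σ(37) = 38, σ(38) = 60, σ(39) = 56, σ(40) = 90, σ(41) = 42, σ(42) = 96, σ(43) = 44, σ(44) = 84, σ(45) = 78, σ(46) = 72, σ(47) = 48, σ(48) = 124, σ(49) = 57, σ(50) = 93, σ(51) = 72, σ(52) = 98, σ(53) = 54, σ(54) = 120, σ(55) = 72, σ(56) = 120, σ(57) = 80, σ(58) = 90, σ(59) = 60, σ(60) = 168, σ(61) = 62, σ(62) = 96, σ(63) = 104, σ(64) = 127, σ(65) = 84, σ(66) = 144, σ(67) = 68, σ(68) = 126, σ(69) = 96, σ(70) = 144, σ(71) = 72, σ(72) = 195, σ(73) = 74, σ(74) = 114, σ(75) = 124, σ(76) = 140, σ(77) = 96, σ(78) = 168, σ(79) = 80, σ(80) = 186. Summing all 80 values: 5314. (Average order: Σ_{n ≤ x} σ(n) ~ (π²/12) x². For x = 80, (π²/12)·80² ≈ 5263.79.)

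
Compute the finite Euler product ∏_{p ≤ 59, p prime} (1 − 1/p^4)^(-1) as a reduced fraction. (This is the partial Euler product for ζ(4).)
∏ = 313771926178857385645450905033468281439563920601420761/289906031739275464495518328120881551769600000000000000

The primes p ≤ 59 are [2, 3, 5, 7, 11, 13, 17, 19, 23, 29, 31, 37, 41, 43, 47, 53, 59]. For each prime, (1 − 1/p^4)^(-1) = p^4 / (p^4 − 1). The product is (1 − 1/2^4)^(-1), (1 − 1/3^4)^(-1), (1 − 1/5^4)^(-1), (1 − 1/7^4)^(-1), (1 − 1/11^4)^(-1), (1 − 1/13^4)^(-1), (1 − 1/17^4)^(-1), (1 − 1/19^4)^(-1), (1 − 1/23^4)^(-1), (1 − 1/29^4)^(-1), (1 − 1/31^4)^(-1), (1 − 1/37^4)^(-1), (1 − 1/41^4)^(-1), (1 − 1/43^4)^(-1), (1 − 1/47^4)^(-1), (1 − 1/53^4)^(-1), (1 − 1/59^4)^(-1) = ∏ p^4 / (p^4 − 1) = 313771926178857385645450905033468281439563920601420761/289906031739275464495518328120881551769600000000000000.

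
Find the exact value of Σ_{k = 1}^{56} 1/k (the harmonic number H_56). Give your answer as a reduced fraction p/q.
H_56 = 252476961434436524654789/54749786241679275146400

Direct summation: H_56 = 1 + 1/2 + ... + 1/56. The least common denominator is lcm(1, ..., 56) = 164249358725037825439200; over this denominator the numerator is 164249358725037825439200 + 82124679362518912719600 + 54749786241679275146400 + 41062339681259456359800 + 32849871745007565087840 + 27374893120839637573200 + 23464194103576832205600 + 20531169840629728179900 + 18249928747226425048800 + 16424935872503782543920 + 14931759884094347767200 + 13687446560419818786600 + 12634566055772140418400 + 11732097051788416102800 + 10949957248335855029280 + 10265584920314864089950 + 9661726983825754437600 + 9124964373613212524400 + 8644703090791464496800 + 8212467936251891271960 + 7821398034525610735200 + 7465879942047173883600 + 7141276466305992410400 + 6843723280209909393300 + 6569974349001513017568 + 6317283027886070209200 + 6083309582408808349600 + 5866048525894208051400 + 5663770990518545704800 + 5474978624167927514640 + 5298366410485091143200 + 5132792460157432044975 + 4977253294698115922400 + 4830863491912877218800 + 4692838820715366441120 + 4562482186806606262200 + 4439171857433454741600 + 4322351545395732248400 + 4211522018590713472800 + 4106233968125945635980 + 4006081920122873791200 + 3910699017262805367600 + 3819752528489251754400 + 3732939971023586941800 + 3649985749445285009760 + 3570638233152996205200 + 3494667206915698413600 + 3421861640104954696650 + 3352027729082404600800 + 3284987174500756508784 + 3220575661275251479200 + 3158641513943035104600 + 3099044504245996706400 + 3041654791204404174800 + 2986351976818869553440 + 2933024262947104025700 = 757430884303309573964367, so H_56 = 757430884303309573964367/164249358725037825439200; reducing by gcd(757430884303309573964367, 164249358725037825439200) = 3 gives 252476961434436524654789/54749786241679275146400 ≈ 4.61147. (The PNT-adjacent estimate ln(56) + γ ≈ 4.60257 matches within O(1/n).)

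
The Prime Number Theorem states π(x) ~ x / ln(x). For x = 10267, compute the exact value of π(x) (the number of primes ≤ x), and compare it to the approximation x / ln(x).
π(10267) = 1259;  x/ln(x) ≈ 1111.55;  relative error ≈ 11.71%.

Directly count primes up to 10267: π(10267) = 1259. The PNT approximation gives 10267/ln(10267) ≈ 10267/9.23669 ≈ 1111.55. Relative error (π(x) − x/ln(x)) / π(x) ≈ 11.71%; the approximation is known to undercount slightly (Li(x) is a better estimate).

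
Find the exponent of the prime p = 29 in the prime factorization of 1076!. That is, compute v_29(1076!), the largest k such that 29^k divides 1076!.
v_29(1076!) = 38

Legendre's formula: v_p(n!) = Σ_{k ≥ 1} ⌊n / p^k⌋. For p = 29, n = 1076, the terms are:
  ⌊1076/29^1⌋ = ⌊1076/29⌋ = 37
  ⌊1076/29^2⌋ = ⌊1076/841⌋ = 1
(the next term ⌊1076/29^3⌋ = 0, terminating the sum). Summing: v_29(1076!) = 37 + 1 = 38.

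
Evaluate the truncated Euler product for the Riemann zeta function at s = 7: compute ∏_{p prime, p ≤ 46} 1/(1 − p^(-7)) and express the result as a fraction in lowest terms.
∏ = 45646702807467713699372033067809267220048714619200580949120845685181752370766160993819090186875/45268741527906747399557358241617585589782139439825822687873840391576296184501153303048882388992

The primes p ≤ 46 are [2, 3, 5, 7, 11, 13, 17, 19, 23, 29, 31, 37, 41, 43]. For each prime, (1 − 1/p^7)^(-1) = p^7 / (p^7 − 1). The product is (1 − 1/2^7)^(-1), (1 − 1/3^7)^(-1), (1 − 1/5^7)^(-1), (1 − 1/7^7)^(-1), (1 − 1/11^7)^(-1), (1 − 1/13^7)^(-1), (1 − 1/17^7)^(-1), (1 − 1/19^7)^(-1), (1 − 1/23^7)^(-1), (1 − 1/29^7)^(-1), (1 − 1/31^7)^(-1), (1 − 1/37^7)^(-1), (1 − 1/41^7)^(-1), (1 − 1/43^7)^(-1) = ∏ p^7 / (p^7 − 1) = 45646702807467713699372033067809267220048714619200580949120845685181752370766160993819090186875/45268741527906747399557358241617585589782139439825822687873840391576296184501153303048882388992.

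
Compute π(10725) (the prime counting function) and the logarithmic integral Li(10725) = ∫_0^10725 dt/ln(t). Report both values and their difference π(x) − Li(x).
π(10725) = 1307;  Li(10725) ≈ 1324.55;  π(x) − Li(x) ≈ -17.55.

Direct count of primes ≤ 10725 gives π(10725) = 1307. Numerical evaluation of the logarithmic integral gives Li(10725) ≈ 1324.55. The difference π(x) − Li(x) ≈ -17.55 is typically negative for small/moderate x (Li(x) overestimates), though Littlewood's theorem shows this sign changes infinitely often.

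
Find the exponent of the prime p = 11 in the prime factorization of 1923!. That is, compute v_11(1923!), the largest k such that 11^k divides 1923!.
v_11(1923!) = 190

Legendre's formula: v_p(n!) = Σ_{k ≥ 1} ⌊n / p^k⌋. For p = 11, n = 1923, the terms are:
  ⌊1923/11^1⌋ = ⌊1923/11⌋ = 174
  ⌊1923/11^2⌋ = ⌊1923/121⌋ = 15
  ⌊1923/11^3⌋ = ⌊1923/1331⌋ = 1
(the next term ⌊1923/11^4⌋ = 0, terminating the sum). Summing: v_11(1923!) = 174 + 15 + 1 = 190.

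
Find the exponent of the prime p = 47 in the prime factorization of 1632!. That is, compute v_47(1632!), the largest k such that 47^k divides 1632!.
v_47(1632!) = 34

Legendre's formula: v_p(n!) = Σ_{k ≥ 1} ⌊n / p^k⌋. For p = 47, n = 1632, the terms are:
  ⌊1632/47^1⌋ = ⌊1632/47⌋ = 34
(the next term ⌊1632/47^2⌋ = 0, terminating the sum). Summing: v_47(1632!) = 34 = 34.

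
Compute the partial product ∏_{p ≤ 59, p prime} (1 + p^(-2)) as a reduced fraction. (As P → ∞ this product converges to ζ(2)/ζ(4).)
∏ = 18792194413340635040000000000/12404819654958314061063105597

The primes p ≤ 59 are [2, 3, 5, 7, 11, 13, 17, 19, 23, 29, 31, 37, 41, 43, 47, 53, 59]. For each, (1 + 1/p^2) = (p^2 + 1)/p^2. Multiplying these fractions over p ∈ [2, 3, 5, 7, 11, 13, 17, 19, 23, 29, 31, 37, 41, 43, 47, 53, 59] gives 18792194413340635040000000000/12404819654958314061063105597. (In the limit P → ∞ this tends to ζ(2)/ζ(4).)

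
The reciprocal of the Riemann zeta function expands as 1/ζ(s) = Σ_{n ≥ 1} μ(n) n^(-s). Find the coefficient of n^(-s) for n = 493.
μ(493) = 1

Factor n = 493 = 17 · 29. μ(n) = 0 if any exponent ≥ 2 (not squarefree); otherwise μ(n) = (−1)^{ω(n)} where ω(n) is the number of distinct prime factors. Applying: μ(493) = 1.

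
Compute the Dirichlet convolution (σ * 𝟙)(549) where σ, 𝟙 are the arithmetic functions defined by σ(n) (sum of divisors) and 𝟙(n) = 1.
(σ * 𝟙)(549) = 1134

Divisors of 549: [1, 3, 9, 61, 183, 549]. For each d | 549:
  d = 1: σ(1) · 𝟙(549/1) = 1 · 1 = 1
  d = 3: σ(3) · 𝟙(549/3) = 4 · 1 = 4
  d = 9: σ(9) · 𝟙(549/9) = 13 · 1 = 13
  d = 61: σ(61) · 𝟙(549/61) = 62 · 1 = 62
  d = 183: σ(183) · 𝟙(549/183) = 248 · 1 = 248
  d = 549: σ(549) · 𝟙(549/549) = 806 · 1 = 806
Summing: (σ * 𝟙)(549) = 1 + 4 + 13 + 62 + 248 + 806 = 1134.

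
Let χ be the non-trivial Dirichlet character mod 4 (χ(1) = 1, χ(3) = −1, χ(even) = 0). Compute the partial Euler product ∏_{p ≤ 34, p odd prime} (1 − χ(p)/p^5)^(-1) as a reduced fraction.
∏ = 52015810615424538455317584769582112629834289625/52216435813704314792391924764477903837266444288

The odd primes p ≤ 34 are [3, 5, 7, 11, 13, 17, 19, 23, 29, 31]. For each, χ(p) = 1 if p ≡ 1 mod 4, χ(p) = −1 if p ≡ 3 mod 4. Taking (1 − χ(p)/p^5)^(-1) = p^5/(p^5 − χ(p)): (1 − (-1)/3^5)^(-1) · (1 − (1)/5^5)^(-1) · (1 − (-1)/7^5)^(-1) · (1 − (-1)/11^5)^(-1) · (1 − (1)/13^5)^(-1) · (1 − (1)/17^5)^(-1) · (1 − (-1)/19^5)^(-1) · (1 − (-1)/23^5)^(-1) · (1 − (1)/29^5)^(-1) · (1 − (-1)/31^5)^(-1) = 52015810615424538455317584769582112629834289625/52216435813704314792391924764477903837266444288.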